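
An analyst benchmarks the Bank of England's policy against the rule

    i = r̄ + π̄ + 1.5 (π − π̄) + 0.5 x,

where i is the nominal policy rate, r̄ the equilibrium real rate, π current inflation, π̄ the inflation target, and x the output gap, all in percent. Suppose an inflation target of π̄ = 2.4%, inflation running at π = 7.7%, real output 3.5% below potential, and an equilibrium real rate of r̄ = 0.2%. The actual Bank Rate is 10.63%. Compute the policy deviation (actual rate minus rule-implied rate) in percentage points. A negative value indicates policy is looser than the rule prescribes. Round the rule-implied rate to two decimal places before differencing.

1.83 pp

Output 3.5% below potential → x = -3.5.
i = 0.2 + 2.4 + 1.5 × (7.7 − 2.4) + 0.5 × (-3.5)
   = 0.2 + 2.4 + 7.95 − 1.75 = 8.80
Deviation = 10.63 − 8.80 = 1.83 pp.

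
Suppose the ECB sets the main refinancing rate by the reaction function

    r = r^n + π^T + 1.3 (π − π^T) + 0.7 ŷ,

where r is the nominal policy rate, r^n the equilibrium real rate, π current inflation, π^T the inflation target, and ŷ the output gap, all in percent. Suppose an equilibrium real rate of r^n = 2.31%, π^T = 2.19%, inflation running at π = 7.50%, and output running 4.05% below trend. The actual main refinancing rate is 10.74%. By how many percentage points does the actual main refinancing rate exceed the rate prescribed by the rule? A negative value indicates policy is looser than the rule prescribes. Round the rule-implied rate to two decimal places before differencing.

2.17 pp

Output 4.05% below potential → ŷ = -4.05.
r = 2.31 + 2.19 + 1.3 × (7.50 − 2.19) + 0.7 × (-4.05)
   = 2.31 + 2.19 + 6.903 − 2.835 = 8.57
Deviation = 10.74 − 8.57 = 2.17 pp.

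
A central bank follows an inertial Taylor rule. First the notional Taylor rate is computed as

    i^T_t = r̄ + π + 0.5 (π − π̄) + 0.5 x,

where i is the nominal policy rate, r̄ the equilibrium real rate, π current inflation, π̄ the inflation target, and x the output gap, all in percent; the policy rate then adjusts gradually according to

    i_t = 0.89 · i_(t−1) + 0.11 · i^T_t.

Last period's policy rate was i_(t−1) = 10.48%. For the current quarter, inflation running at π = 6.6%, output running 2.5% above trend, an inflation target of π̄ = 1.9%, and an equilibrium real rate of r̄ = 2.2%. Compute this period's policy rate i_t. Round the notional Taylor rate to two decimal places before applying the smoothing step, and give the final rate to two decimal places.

10.69%

Output 2.5% above potential → x = 2.5.
i^T_t = 2.2 + 6.6 + 0.5 × (6.6 − 1.9) + 0.5 × 2.5
   = 2.2 + 6.6 + 2.35 + 1.25 = 12.40
i_t = 0.89 × 10.48 + 0.11 × 12.40 = 9.3272 + 1.364 = 10.69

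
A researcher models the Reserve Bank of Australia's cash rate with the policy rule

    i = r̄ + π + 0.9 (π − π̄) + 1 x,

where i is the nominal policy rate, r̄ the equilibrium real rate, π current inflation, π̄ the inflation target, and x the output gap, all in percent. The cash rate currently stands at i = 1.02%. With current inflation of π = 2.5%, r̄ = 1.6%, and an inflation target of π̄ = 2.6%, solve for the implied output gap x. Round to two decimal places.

-2.99%

1 x = 1.02 − 1.6 − 2.5 − 0.9 × (2.5 − 2.6) = -2.99
x = -2.99 / 1 = -2.99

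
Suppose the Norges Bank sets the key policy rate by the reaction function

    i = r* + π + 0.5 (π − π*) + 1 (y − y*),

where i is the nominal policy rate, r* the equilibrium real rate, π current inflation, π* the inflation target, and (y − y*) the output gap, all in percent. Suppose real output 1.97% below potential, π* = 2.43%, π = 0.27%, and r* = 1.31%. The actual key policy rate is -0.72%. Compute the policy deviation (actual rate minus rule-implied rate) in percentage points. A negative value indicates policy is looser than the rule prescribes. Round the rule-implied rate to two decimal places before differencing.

0.75 pp

Output 1.97% below potential → (y − y*) = -1.97.
i = 1.31 + 0.27 + 0.5 × (0.27 − 2.43) + 1 × (-1.97)
   = 1.31 + 0.27 − 1.08 − 1.97 = -1.47
Deviation = -0.72 − (-1.47) = 0.75 pp.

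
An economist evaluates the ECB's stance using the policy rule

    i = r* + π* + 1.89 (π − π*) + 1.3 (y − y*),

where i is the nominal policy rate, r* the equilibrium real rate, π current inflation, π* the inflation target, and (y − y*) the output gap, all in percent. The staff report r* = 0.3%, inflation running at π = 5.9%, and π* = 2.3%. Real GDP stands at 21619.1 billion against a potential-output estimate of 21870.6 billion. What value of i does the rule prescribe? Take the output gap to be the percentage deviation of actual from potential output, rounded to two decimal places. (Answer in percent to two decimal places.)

7.91%

Output gap = 100 × (21619.1 − 21870.6) / 21870.6 = -1.15%.
i = 0.30 + 2.30 + 1.89 × (5.90 − 2.30) + 1.3 × (-1.15)
   = 0.30 + 2.3 + 6.804 − 1.495 = 7.91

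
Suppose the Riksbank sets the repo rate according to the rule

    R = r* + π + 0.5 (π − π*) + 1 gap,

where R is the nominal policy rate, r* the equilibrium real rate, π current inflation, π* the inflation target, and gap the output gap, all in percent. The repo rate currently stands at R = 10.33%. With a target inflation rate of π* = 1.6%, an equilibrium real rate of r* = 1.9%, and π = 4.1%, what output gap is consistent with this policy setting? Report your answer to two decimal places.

3.08%

1 gap = 10.33 − 1.9 − 4.1 − 0.5 × (4.1 − 1.6) = 3.08
gap = 3.08 / 1 = 3.08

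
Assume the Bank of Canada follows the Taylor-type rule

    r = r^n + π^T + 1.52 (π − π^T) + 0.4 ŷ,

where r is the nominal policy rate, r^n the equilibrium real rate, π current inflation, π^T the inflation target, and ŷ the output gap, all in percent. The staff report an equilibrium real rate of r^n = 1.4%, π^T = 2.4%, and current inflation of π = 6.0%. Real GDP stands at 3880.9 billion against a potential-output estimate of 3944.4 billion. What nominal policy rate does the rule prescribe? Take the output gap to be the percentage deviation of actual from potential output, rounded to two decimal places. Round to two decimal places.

Output gap = 100 × (3880.9 − 3944.4) / 3944.4 = -1.61%.
r = 1.40 + 2.40 + 1.52 × (6.00 − 2.40) + 0.4 × (-1.61)
   = 1.40 + 2.4 + 5.472 − 0.644 = 8.63

8.63%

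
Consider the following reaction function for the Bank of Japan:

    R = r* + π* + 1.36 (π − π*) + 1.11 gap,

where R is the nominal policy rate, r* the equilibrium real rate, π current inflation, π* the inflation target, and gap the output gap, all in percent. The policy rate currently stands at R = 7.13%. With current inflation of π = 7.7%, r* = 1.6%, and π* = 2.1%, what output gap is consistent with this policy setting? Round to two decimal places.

1.11 gap = 7.13 − 1.6 − 2.1 − 1.36 × (7.7 − 2.1) = -4.186
gap = -4.186 / 1.11 = -3.77

-3.77%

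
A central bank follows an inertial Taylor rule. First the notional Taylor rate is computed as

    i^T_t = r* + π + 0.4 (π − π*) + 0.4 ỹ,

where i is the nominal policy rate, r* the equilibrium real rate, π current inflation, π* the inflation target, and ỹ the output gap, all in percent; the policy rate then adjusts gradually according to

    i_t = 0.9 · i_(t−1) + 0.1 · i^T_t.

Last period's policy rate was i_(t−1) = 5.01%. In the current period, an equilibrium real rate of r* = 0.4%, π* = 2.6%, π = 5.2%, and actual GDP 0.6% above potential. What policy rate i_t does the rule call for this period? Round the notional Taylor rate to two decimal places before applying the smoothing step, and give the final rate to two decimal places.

Output 0.6% above potential → ỹ = 0.6.
i^T_t = 0.4 + 5.2 + 0.4 × (5.2 − 2.6) + 0.4 × 0.6
   = 0.4 + 5.2 + 1.04 + 0.24 = 6.88
i_t = 0.9 × 5.01 + 0.1 × 6.88 = 4.509 + 0.688 = 5.20

5.20%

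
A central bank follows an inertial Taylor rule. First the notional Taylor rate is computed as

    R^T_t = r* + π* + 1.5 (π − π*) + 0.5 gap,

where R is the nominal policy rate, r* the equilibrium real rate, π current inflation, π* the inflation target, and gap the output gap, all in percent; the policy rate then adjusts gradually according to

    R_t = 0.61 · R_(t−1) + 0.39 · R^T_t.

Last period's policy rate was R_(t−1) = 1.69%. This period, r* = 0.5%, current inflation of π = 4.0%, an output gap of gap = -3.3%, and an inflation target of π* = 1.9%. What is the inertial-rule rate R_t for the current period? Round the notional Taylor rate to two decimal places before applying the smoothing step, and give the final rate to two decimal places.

2.55%

R^T_t = 0.5 + 1.9 + 1.5 × (4.0 − 1.9) + 0.5 × (-3.3)
   = 0.5 + 1.9 + 3.15 − 1.65 = 3.90
R_t = 0.61 × 1.69 + 0.39 × 3.90 = 1.0309 + 1.521 = 2.55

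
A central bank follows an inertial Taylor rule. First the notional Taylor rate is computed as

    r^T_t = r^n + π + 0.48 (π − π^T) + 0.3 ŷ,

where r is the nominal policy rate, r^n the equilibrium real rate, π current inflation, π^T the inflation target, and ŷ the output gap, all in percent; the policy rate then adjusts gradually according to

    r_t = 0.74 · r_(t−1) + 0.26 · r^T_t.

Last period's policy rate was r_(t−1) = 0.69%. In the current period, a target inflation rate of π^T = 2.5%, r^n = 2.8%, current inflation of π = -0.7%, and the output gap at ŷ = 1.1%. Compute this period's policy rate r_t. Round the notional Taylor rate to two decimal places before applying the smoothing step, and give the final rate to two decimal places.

r^T_t = 2.8 + (-0.7) + 0.48 × (-0.7 − 2.5) + 0.3 × 1.1
   = 2.8 − 0.7 − 1.536 + 0.33 = 0.89
r_t = 0.74 × 0.69 + 0.26 × 0.89 = 0.5106 + 0.2314 = 0.74

0.74%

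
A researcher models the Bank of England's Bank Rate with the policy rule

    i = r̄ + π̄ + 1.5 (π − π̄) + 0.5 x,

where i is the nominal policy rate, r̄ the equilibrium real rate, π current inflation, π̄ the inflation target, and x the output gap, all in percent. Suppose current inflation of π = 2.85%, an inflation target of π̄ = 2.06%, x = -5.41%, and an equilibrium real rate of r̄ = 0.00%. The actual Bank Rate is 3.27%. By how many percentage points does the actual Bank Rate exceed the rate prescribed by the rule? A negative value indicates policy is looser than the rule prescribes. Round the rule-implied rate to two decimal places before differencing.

2.73 pp

i = 0.00 + 2.06 + 1.5 × (2.85 − 2.06) + 0.5 × (-5.41)
   = 0.00 + 2.06 + 1.185 − 2.705 = 0.54
Deviation = 3.27 − 0.54 = 2.73 pp.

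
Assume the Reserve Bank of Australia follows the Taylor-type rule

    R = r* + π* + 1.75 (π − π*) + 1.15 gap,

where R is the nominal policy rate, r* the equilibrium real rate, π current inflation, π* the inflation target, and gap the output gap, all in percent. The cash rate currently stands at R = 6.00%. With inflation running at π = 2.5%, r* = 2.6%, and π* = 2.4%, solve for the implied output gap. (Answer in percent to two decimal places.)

0.72%

1.15 gap = 6.00 − 2.6 − 2.4 − 1.75 × (2.5 − 2.4) = 0.825
gap = 0.825 / 1.15 = 0.72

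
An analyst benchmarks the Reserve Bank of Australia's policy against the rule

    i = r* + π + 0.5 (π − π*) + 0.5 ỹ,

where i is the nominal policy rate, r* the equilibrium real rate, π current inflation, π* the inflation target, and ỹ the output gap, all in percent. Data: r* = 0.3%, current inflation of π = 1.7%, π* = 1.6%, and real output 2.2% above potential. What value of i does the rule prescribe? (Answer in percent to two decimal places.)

3.15%

Output 2.2% above potential → ỹ = 2.2.
i = 0.3 + 1.7 + 0.5 × (1.7 − 1.6) + 0.5 × 2.2
   = 0.3 + 1.7 + 0.05 + 1.1 = 3.15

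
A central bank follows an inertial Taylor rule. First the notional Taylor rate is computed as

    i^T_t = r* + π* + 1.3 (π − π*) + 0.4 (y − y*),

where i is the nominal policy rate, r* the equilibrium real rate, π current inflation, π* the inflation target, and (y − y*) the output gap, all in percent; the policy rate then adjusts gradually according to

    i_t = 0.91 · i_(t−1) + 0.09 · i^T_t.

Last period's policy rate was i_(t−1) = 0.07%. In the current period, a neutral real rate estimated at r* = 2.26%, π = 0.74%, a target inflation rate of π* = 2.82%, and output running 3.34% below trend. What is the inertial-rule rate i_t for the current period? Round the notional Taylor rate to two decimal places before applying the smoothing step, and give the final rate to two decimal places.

0.16%

Output 3.34% below potential → (y − y*) = -3.34.
i^T_t = 2.26 + 2.82 + 1.3 × (0.74 − 2.82) + 0.4 × (-3.34)
   = 2.26 + 2.82 − 2.704 − 1.336 = 1.04
i_t = 0.91 × 0.07 + 0.09 × 1.04 = 0.0637 + 0.0936 = 0.16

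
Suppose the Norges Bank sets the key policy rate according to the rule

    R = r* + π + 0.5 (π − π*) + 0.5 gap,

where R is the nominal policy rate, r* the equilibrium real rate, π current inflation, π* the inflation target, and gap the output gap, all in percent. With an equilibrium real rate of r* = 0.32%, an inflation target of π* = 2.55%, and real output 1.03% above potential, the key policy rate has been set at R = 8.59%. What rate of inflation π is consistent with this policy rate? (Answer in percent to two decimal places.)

6.02%

Output 1.03% above potential → gap = 1.03.
Collecting π: R = r* + (1 + 0.5) π − 0.5 π* + 0.5 gap
1.5 π = 8.59 − 0.32 + 0.5 × 2.55 − 0.5 × 1.03 = 9.03
π = 9.03 / 1.5 = 6.02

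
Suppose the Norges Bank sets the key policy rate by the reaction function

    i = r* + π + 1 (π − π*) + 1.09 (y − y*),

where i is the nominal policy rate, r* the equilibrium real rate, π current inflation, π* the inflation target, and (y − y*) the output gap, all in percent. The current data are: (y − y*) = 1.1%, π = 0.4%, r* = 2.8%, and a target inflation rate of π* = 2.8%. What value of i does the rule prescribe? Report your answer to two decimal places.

2.00%

i = 2.8 + 0.4 + 1 × (0.4 − 2.8) + 1.09 × 1.1
   = 2.8 + 0.4 − 2.4 + 1.199 = 2.00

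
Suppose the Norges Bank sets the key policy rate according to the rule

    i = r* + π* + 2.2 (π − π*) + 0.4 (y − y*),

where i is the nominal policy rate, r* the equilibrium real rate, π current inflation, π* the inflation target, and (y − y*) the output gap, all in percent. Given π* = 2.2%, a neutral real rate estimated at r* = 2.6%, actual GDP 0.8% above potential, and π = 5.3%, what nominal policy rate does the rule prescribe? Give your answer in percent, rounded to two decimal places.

11.94%

Output 0.8% above potential → (y − y*) = 0.8.
i = 2.6 + 2.2 + 2.2 × (5.3 − 2.2) + 0.4 × 0.8
   = 2.6 + 2.2 + 6.82 + 0.32 = 11.94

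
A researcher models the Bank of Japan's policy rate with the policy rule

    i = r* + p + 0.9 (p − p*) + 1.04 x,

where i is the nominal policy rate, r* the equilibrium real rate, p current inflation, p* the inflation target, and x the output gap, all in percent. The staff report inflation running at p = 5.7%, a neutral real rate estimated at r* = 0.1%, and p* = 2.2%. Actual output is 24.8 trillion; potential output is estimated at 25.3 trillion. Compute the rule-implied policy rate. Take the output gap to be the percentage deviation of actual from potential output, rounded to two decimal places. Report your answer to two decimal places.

6.89%

Output gap = 100 × (24.8 − 25.3) / 25.3 = -1.98%.
i = 0.10 + 5.70 + 0.9 × (5.70 − 2.20) + 1.04 × (-1.98)
   = 0.10 + 5.7 + 3.15 − 2.0592 = 6.89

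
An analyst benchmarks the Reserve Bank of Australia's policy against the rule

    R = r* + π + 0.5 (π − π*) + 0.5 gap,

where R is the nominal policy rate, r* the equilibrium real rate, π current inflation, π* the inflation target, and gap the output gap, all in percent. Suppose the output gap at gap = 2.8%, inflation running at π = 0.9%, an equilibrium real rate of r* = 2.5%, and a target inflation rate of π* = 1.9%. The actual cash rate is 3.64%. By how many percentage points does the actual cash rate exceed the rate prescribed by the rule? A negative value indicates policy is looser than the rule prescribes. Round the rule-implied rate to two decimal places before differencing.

-0.66 pp

R = 2.5 + 0.9 + 0.5 × (0.9 − 1.9) + 0.5 × 2.8
   = 2.5 + 0.9 − 0.5 + 1.4 = 4.30
Deviation = 3.64 − 4.30 = -0.66 pp.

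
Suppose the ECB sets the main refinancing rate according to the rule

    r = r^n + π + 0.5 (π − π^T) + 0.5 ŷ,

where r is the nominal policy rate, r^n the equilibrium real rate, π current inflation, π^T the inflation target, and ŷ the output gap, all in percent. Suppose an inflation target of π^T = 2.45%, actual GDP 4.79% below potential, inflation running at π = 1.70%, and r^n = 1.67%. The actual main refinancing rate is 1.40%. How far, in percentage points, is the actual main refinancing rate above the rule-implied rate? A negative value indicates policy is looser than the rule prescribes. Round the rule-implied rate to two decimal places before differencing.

Output 4.79% below potential → ŷ = -4.79.
r = 1.67 + 1.70 + 0.5 × (1.70 − 2.45) + 0.5 × (-4.79)
   = 1.67 + 1.7 − 0.375 − 2.395 = 0.60
Deviation = 1.40 − 0.60 = 0.80 pp.

0.80 pp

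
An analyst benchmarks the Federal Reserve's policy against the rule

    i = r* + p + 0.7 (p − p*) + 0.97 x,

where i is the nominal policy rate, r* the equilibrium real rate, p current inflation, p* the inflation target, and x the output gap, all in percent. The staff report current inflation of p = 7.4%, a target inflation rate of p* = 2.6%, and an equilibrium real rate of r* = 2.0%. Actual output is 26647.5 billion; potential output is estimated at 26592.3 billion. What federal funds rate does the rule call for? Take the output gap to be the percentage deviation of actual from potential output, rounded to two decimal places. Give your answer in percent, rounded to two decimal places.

12.96%

Output gap = 100 × (26647.5 − 26592.3) / 26592.3 = 0.21%.
i = 2.00 + 7.40 + 0.7 × (7.40 − 2.60) + 0.97 × 0.21
   = 2.00 + 7.4 + 3.36 + 0.2037 = 12.96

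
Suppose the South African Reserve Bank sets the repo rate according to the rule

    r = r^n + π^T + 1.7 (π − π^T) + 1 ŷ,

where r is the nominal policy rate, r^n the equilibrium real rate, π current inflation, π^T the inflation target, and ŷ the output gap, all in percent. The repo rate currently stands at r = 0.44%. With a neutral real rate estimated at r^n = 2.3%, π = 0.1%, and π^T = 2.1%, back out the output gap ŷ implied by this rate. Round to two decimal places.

-0.56%

1 ŷ = 0.44 − 2.3 − 2.1 − 1.7 × (0.1 − 2.1) = -0.56
ŷ = -0.56 / 1 = -0.56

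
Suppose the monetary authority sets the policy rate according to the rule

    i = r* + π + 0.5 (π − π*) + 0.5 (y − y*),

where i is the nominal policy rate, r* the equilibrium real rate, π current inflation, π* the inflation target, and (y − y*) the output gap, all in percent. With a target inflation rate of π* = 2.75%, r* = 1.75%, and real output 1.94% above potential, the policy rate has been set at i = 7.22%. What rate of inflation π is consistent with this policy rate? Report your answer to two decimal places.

3.92%

Output 1.94% above potential → (y − y*) = 1.94.
Collecting π: i = r* + (1 + 0.5) π − 0.5 π* + 0.5 (y − y*)
1.5 π = 7.22 − 1.75 + 0.5 × 2.75 − 0.5 × 1.94 = 5.875
π = 5.875 / 1.5 = 3.92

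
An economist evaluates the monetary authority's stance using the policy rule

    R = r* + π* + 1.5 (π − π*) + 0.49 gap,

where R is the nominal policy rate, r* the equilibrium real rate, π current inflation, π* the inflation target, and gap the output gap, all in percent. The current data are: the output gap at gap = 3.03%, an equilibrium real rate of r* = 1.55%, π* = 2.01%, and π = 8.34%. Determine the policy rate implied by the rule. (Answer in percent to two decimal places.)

14.54%

R = 1.55 + 2.01 + 1.5 × (8.34 − 2.01) + 0.49 × 3.03
   = 1.55 + 2.01 + 9.495 + 1.4847 = 14.54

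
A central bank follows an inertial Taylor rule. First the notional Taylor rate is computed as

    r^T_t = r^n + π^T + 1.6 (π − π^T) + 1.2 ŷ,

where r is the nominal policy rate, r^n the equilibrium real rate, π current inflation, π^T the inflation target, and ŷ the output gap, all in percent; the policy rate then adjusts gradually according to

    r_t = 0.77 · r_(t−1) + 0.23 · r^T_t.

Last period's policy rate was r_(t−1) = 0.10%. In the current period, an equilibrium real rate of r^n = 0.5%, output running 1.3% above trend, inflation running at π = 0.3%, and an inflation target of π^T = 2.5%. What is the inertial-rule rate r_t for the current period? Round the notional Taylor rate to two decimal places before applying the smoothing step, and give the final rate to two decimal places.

0.32%

Output 1.3% above potential → ŷ = 1.3.
r^T_t = 0.5 + 2.5 + 1.6 × (0.3 − 2.5) + 1.2 × 1.3
   = 0.5 + 2.5 − 3.52 + 1.56 = 1.04
r_t = 0.77 × 0.10 + 0.23 × 1.04 = 0.077 + 0.2392 = 0.32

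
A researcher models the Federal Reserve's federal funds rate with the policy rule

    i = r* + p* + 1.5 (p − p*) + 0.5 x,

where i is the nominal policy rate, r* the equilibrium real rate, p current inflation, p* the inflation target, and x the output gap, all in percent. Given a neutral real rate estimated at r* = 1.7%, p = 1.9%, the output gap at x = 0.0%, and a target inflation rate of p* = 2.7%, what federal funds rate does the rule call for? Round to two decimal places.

i = 1.7 + 2.7 + 1.5 × (1.9 − 2.7) + 0.5 × 0.0
   = 1.7 + 2.7 − 1.2 + 0 = 3.20

3.20%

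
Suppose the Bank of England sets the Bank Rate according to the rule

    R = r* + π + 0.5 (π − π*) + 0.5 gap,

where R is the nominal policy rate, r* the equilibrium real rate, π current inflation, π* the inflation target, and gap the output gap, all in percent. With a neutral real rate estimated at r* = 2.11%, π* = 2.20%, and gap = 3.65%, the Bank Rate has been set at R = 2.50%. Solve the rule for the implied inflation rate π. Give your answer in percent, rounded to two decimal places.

Collecting π: R = r* + (1 + 0.5) π − 0.5 π* + 0.5 gap
1.5 π = 2.50 − 2.11 + 0.5 × 2.20 − 0.5 × 3.65 = -0.335
π = -0.335 / 1.5 = -0.22

-0.22%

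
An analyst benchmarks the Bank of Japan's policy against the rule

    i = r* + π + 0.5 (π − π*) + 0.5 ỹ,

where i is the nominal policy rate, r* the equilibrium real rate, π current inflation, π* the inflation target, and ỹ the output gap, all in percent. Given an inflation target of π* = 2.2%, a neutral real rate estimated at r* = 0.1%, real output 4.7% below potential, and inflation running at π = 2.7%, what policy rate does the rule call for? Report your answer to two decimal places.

0.70%

Output 4.7% below potential → ỹ = -4.7.
i = 0.1 + 2.7 + 0.5 × (2.7 − 2.2) + 0.5 × (-4.7)
   = 0.1 + 2.7 + 0.25 − 2.35 = 0.70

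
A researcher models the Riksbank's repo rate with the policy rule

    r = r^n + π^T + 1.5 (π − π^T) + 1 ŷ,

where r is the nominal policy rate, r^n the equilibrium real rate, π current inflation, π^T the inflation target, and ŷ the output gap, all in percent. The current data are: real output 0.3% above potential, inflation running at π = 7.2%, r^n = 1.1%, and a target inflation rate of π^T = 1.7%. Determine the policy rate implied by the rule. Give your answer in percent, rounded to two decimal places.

Output 0.3% above potential → ŷ = 0.3.
r = 1.1 + 1.7 + 1.5 × (7.2 − 1.7) + 1 × 0.3
   = 1.1 + 1.7 + 8.25 + 0.3 = 11.35

11.35%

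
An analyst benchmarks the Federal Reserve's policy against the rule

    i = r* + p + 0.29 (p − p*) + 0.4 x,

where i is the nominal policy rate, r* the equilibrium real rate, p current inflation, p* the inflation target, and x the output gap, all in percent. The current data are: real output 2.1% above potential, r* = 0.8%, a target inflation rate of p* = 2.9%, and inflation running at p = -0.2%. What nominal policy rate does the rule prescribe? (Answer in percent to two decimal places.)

0.54%

Output 2.1% above potential → x = 2.1.
i = 0.8 + (-0.2) + 0.29 × (-0.2 − 2.9) + 0.4 × 2.1
   = 0.8 − 0.2 − 0.899 + 0.84 = 0.54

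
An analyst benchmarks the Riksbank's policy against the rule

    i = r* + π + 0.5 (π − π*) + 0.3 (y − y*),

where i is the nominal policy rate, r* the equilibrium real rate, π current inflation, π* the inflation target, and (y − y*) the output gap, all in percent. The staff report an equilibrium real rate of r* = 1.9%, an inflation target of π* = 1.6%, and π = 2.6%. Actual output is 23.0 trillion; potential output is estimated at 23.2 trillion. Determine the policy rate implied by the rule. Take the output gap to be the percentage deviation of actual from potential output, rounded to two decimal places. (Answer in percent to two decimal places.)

4.74%

Output gap = 100 × (23.0 − 23.2) / 23.2 = -0.86%.
i = 1.90 + 2.60 + 0.5 × (2.60 − 1.60) + 0.3 × (-0.86)
   = 1.90 + 2.6 + 0.5 − 0.258 = 4.74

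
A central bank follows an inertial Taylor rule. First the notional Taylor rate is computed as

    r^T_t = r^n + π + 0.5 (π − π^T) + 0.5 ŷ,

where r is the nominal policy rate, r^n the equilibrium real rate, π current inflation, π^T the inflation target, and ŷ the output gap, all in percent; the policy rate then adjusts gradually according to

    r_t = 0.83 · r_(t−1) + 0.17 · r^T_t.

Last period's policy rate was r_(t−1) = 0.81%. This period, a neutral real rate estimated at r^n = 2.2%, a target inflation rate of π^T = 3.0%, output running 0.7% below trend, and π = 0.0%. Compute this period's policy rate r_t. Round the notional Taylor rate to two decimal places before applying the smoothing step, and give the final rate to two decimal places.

Output 0.7% below potential → ŷ = -0.7.
r^T_t = 2.2 + 0.0 + 0.5 × (0.0 − 3.0) + 0.5 × (-0.7)
   = 2.2 + 0 − 1.5 − 0.35 = 0.35
r_t = 0.83 × 0.81 + 0.17 × 0.35 = 0.6723 + 0.0595 = 0.73

0.73%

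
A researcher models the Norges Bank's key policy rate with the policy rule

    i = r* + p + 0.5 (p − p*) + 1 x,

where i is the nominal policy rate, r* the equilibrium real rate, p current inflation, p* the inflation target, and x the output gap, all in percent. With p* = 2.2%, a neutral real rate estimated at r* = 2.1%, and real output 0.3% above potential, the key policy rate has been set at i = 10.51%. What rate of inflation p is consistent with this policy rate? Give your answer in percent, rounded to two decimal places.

6.14%

Output 0.3% above potential → x = 0.3.
Collecting p: i = r* + (1 + 0.5) p − 0.5 p* + 1 x
1.5 p = 10.51 − 2.1 + 0.5 × 2.2 − 1 × 0.3 = 9.21
p = 9.21 / 1.5 = 6.14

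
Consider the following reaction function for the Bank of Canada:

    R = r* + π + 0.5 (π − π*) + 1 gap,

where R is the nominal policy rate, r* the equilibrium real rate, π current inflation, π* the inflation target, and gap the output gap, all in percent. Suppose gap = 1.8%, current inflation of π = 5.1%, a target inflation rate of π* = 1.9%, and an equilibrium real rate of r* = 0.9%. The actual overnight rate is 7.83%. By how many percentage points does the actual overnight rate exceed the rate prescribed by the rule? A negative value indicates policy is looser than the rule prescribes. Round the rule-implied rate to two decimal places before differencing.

-1.57 pp

R = 0.9 + 5.1 + 0.5 × (5.1 − 1.9) + 1 × 1.8
   = 0.9 + 5.1 + 1.6 + 1.8 = 9.40
Deviation = 7.83 − 9.40 = -1.57 pp.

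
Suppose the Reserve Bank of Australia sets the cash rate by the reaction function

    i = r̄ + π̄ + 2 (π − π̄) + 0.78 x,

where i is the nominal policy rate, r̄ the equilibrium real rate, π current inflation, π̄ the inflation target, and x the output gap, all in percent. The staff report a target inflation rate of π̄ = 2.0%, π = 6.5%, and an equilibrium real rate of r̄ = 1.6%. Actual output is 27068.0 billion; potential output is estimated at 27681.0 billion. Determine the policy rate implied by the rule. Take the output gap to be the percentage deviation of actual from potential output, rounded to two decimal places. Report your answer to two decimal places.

Output gap = 100 × (27068.0 − 27681.0) / 27681.0 = -2.21%.
i = 1.60 + 2.00 + 2 × (6.50 − 2.00) + 0.78 × (-2.21)
   = 1.60 + 2 + 9 − 1.7238 = 10.88

10.88%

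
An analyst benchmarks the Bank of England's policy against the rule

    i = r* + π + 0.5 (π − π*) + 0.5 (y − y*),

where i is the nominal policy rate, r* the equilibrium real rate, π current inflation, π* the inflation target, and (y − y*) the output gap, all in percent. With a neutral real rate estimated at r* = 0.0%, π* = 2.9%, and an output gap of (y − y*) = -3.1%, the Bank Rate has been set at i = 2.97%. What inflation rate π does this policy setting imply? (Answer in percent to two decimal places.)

3.98%

Collecting π: i = r* + (1 + 0.5) π − 0.5 π* + 0.5 (y − y*)
1.5 π = 2.97 − 0.0 + 0.5 × 2.9 − 0.5 × (-3.1) = 5.97
π = 5.97 / 1.5 = 3.98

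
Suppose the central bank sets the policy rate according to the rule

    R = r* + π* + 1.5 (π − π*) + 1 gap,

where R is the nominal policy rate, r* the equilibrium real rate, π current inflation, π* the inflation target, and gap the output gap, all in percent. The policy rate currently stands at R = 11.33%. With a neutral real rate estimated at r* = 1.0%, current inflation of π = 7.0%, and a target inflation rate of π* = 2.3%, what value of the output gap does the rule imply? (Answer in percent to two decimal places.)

0.98%

1 gap = 11.33 − 1.0 − 2.3 − 1.5 × (7.0 − 2.3) = 0.98
gap = 0.98 / 1 = 0.98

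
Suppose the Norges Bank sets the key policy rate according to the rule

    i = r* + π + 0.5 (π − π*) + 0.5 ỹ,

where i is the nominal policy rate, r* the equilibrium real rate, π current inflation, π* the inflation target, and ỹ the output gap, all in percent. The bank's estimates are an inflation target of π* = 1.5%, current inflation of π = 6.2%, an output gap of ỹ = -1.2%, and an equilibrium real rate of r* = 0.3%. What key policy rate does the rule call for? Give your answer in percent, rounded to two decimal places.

8.25%

i = 0.3 + 6.2 + 0.5 × (6.2 − 1.5) + 0.5 × (-1.2)
   = 0.3 + 6.2 + 2.35 − 0.6 = 8.25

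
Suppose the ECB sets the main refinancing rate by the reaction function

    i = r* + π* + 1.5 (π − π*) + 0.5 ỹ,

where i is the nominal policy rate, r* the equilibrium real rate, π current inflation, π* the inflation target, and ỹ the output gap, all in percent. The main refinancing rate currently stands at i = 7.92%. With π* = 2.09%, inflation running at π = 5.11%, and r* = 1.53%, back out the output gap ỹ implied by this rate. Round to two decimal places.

0.5 ỹ = 7.92 − 1.53 − 2.09 − 1.5 × (5.11 − 2.09) = -0.23
ỹ = -0.23 / 0.5 = -0.46

-0.46%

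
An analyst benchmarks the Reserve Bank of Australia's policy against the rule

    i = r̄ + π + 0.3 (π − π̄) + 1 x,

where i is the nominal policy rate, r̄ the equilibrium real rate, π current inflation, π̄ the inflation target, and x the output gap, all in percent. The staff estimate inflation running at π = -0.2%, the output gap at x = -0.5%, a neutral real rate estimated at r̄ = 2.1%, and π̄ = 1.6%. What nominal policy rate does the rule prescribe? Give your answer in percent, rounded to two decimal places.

i = 2.1 + (-0.2) + 0.3 × (-0.2 − 1.6) + 1 × (-0.5)
   = 2.1 − 0.2 − 0.54 − 0.5 = 0.86

0.86%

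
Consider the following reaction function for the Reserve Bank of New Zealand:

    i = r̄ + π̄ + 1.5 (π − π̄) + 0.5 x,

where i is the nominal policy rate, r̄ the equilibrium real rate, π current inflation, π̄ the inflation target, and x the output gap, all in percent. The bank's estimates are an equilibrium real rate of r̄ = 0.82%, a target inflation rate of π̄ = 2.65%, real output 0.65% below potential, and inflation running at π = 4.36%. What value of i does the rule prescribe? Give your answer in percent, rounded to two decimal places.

5.71%

Output 0.65% below potential → x = -0.65.
i = 0.82 + 2.65 + 1.5 × (4.36 − 2.65) + 0.5 × (-0.65)
   = 0.82 + 2.65 + 2.565 − 0.325 = 5.71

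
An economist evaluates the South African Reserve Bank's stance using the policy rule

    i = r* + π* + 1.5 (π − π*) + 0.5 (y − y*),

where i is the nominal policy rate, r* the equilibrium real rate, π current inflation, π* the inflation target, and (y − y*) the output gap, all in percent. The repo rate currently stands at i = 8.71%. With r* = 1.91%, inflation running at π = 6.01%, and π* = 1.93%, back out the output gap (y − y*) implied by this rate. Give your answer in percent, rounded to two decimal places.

0.5 (y − y*) = 8.71 − 1.91 − 1.93 − 1.5 × (6.01 − 1.93) = -1.25
(y − y*) = -1.25 / 0.5 = -2.50

-2.50%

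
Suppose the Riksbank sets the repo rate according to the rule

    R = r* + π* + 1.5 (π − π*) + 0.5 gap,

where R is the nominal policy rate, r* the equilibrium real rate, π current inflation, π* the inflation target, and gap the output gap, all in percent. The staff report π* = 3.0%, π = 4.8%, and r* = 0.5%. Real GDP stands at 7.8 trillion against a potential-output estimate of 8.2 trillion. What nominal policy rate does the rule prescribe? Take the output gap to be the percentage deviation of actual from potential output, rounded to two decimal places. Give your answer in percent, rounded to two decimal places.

Output gap = 100 × (7.8 − 8.2) / 8.2 = -4.88%.
R = 0.50 + 3.00 + 1.5 × (4.80 − 3.00) + 0.5 × (-4.88)
   = 0.50 + 3 + 2.7 − 2.44 = 3.76

3.76%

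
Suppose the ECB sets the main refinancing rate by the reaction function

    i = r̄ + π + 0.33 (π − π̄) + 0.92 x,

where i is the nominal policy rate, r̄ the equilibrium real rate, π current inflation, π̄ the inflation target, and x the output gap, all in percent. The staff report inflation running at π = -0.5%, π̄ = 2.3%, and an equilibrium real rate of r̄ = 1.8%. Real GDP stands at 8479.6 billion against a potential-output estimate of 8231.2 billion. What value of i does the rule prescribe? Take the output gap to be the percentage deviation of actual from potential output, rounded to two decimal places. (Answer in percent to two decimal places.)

Output gap = 100 × (8479.6 − 8231.2) / 8231.2 = 3.02%.
i = 1.80 + (-0.50) + 0.33 × (-0.50 − 2.30) + 0.92 × 3.02
   = 1.80 − 0.5 − 0.924 + 2.7784 = 3.15

3.15%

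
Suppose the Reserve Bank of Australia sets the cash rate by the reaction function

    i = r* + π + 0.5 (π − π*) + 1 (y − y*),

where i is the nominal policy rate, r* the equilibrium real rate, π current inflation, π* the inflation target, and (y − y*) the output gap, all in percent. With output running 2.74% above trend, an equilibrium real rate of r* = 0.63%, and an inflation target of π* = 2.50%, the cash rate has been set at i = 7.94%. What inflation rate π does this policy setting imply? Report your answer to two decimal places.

3.88%

Output 2.74% above potential → (y − y*) = 2.74.
Collecting π: i = r* + (1 + 0.5) π − 0.5 π* + 1 (y − y*)
1.5 π = 7.94 − 0.63 + 0.5 × 2.50 − 1 × 2.74 = 5.82
π = 5.82 / 1.5 = 3.88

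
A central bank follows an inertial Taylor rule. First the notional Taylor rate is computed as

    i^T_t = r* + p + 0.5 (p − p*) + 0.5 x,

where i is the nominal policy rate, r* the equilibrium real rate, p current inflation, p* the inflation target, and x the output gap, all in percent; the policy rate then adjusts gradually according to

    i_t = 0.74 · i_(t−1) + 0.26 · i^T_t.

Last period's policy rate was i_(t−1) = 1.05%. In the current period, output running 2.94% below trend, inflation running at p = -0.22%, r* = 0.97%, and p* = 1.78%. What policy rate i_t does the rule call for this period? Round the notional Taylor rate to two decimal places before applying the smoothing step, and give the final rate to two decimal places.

0.33%

Output 2.94% below potential → x = -2.94.
i^T_t = 0.97 + (-0.22) + 0.5 × (-0.22 − 1.78) + 0.5 × (-2.94)
   = 0.97 − 0.22 − 1 − 1.47 = -1.72
i_t = 0.74 × 1.05 + 0.26 × (-1.72) = 0.777 − 0.4472 = 0.33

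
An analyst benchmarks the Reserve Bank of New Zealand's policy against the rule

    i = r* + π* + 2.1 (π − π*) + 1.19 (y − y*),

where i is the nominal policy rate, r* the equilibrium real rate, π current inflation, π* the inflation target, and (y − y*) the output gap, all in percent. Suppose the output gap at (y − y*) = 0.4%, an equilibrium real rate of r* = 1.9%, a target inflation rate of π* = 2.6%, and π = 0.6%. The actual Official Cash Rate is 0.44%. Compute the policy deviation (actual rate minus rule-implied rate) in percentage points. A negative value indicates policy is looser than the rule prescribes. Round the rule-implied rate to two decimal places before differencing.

-0.34 pp

i = 1.9 + 2.6 + 2.1 × (0.6 − 2.6) + 1.19 × 0.4
   = 1.9 + 2.6 − 4.2 + 0.476 = 0.78
Deviation = 0.44 − 0.78 = -0.34 pp.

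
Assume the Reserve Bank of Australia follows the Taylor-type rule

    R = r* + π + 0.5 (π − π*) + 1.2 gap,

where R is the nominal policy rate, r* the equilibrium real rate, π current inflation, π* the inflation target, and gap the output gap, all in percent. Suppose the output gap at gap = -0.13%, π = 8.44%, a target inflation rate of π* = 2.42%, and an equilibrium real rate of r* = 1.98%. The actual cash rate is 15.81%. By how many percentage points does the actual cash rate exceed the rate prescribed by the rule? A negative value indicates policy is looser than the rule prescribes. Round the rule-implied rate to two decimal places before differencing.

2.54 pp

R = 1.98 + 8.44 + 0.5 × (8.44 − 2.42) + 1.2 × (-0.13)
   = 1.98 + 8.44 + 3.01 − 0.156 = 13.27
Deviation = 15.81 − 13.27 = 2.54 pp.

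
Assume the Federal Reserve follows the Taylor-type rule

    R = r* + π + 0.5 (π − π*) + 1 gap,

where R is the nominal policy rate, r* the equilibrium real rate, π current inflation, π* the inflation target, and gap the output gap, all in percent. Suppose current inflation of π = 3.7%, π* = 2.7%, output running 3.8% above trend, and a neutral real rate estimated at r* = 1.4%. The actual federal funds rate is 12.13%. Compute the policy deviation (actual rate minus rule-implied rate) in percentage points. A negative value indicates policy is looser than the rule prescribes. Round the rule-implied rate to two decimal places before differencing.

2.73 pp

Output 3.8% above potential → gap = 3.8.
R = 1.4 + 3.7 + 0.5 × (3.7 − 2.7) + 1 × 3.8
   = 1.4 + 3.7 + 0.5 + 3.8 = 9.40
Deviation = 12.13 − 9.40 = 2.73 pp.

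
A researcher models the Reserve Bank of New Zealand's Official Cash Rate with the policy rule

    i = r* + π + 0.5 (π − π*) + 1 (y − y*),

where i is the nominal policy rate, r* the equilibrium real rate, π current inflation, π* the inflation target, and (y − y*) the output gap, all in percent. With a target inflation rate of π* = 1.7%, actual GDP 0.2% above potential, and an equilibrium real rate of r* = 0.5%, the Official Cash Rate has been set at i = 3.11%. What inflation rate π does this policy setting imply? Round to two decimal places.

2.17%

Output 0.2% above potential → (y − y*) = 0.2.
Collecting π: i = r* + (1 + 0.5) π − 0.5 π* + 1 (y − y*)
1.5 π = 3.11 − 0.5 + 0.5 × 1.7 − 1 × 0.2 = 3.26
π = 3.26 / 1.5 = 2.17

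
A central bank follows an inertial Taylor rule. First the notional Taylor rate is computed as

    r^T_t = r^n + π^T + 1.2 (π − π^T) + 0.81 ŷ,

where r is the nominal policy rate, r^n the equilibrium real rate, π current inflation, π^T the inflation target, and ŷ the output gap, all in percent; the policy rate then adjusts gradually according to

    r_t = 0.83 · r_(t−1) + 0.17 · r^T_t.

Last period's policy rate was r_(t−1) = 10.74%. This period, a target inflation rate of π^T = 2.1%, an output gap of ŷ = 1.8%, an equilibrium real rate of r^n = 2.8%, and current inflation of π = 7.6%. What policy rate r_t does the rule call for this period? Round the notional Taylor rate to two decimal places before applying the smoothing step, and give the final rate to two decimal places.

11.12%

r^T_t = 2.8 + 2.1 + 1.2 × (7.6 − 2.1) + 0.81 × 1.8
   = 2.8 + 2.1 + 6.6 + 1.458 = 12.96
r_t = 0.83 × 10.74 + 0.17 × 12.96 = 8.9142 + 2.2032 = 11.12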